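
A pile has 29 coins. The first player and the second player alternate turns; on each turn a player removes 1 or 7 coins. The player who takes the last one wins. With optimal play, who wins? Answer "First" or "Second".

W/L table (W = player to move can force a win):
i:   0  1  2  3  4  5  6  7  8  9 10 11 12 13 14 15 16 17 18 19 20 21 22 23 24 25 26 27 28 29
     L  W  L  W  L  W  L  W  L  W  L  W  L  W  L  W  L  W  L  W  L  W  L  W  L  W  L  W  L  W
Position 29 is W, so the first player wins.

First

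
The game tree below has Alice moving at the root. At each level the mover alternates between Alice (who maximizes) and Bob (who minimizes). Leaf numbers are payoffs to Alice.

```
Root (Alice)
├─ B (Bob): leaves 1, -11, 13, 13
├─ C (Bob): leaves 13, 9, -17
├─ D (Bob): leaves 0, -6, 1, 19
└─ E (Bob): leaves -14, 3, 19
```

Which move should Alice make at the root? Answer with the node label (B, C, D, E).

B (Bob): min(1, -11, 13, 13) = -11
C (Bob): min(13, 9, -17) = -17
D (Bob): min(0, -6, 1, 19) = -6
E (Bob): min(-14, 3, 19) = -14
Root (Alice): max(-11, -17, -6, -14) = -6
Alice picks the child with the highest value: D (value -6).

D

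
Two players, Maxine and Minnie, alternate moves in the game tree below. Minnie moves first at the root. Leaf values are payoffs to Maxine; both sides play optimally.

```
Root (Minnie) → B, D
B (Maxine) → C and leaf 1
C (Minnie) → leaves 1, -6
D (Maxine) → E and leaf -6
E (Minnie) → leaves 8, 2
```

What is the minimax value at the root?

1

C (Minnie): min(1, -6) = -6
B (Maxine): max(-6, 1) = 1
E (Minnie): min(8, 2) = 2
D (Maxine): max(2, -6) = 2
Root (Minnie): min(1, 2) = 1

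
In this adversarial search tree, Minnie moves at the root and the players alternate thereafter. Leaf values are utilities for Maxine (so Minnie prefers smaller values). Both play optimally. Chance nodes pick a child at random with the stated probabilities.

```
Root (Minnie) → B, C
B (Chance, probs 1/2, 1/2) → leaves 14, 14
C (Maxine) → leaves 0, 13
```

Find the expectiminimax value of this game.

B (Chance): 1/2·14 + 1/2·14 = 14
C (Maxine): max(0, 13) = 13
Root (Minnie): min(14, 13) = 13

13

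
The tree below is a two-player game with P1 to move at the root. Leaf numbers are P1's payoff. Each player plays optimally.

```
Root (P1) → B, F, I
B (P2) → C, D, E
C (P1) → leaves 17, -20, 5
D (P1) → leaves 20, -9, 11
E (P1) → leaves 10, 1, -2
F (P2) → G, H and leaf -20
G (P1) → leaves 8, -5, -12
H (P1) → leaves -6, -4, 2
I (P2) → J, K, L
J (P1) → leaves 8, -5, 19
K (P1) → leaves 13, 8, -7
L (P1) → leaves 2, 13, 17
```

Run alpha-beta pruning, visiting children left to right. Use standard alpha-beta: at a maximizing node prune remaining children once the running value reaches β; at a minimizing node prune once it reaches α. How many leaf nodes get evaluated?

18

C [α=-∞,β=+∞]: v=17
D [α=-∞,β=17]: v=20 after child 1 ≥ β → β-cutoff, skip 2
E [α=-∞,β=17]: v=10
B [α=-∞,β=+∞]: v=10
G [α=10,β=+∞]: v=8
F [α=10,β=+∞]: v=8 after child 1 ≤ α → α-cutoff, skip 2
J [α=10,β=+∞]: v=19
K [α=10,β=19]: v=13
L [α=10,β=13]: v=13 after child 2 ≥ β → β-cutoff, skip 1
I [α=10,β=+∞]: v=13
Root [α=-∞,β=+∞]: v=13
Leaves evaluated: 18 of 25.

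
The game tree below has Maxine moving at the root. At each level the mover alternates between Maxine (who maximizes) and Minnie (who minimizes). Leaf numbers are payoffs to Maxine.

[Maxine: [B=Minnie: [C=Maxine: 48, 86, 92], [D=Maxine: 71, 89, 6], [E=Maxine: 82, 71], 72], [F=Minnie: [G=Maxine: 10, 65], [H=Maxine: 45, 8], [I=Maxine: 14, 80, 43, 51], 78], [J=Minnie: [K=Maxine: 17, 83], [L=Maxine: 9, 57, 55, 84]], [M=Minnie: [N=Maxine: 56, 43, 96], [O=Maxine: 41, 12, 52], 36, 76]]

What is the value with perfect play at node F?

G: max(10, 65) = 65
H: max(45, 8) = 45
I: max(14, 80, 43, 51) = 80
F: min(65, 45, 80, 78) = 45

45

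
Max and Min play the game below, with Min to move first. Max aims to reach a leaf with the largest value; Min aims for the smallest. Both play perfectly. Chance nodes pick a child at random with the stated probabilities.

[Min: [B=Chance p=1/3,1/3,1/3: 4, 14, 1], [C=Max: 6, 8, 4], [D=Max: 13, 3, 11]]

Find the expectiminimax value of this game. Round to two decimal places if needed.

B (Chance): 1/3·4 + 1/3·14 + 1/3·1 = 6.33
C (Max): max(6, 8, 4) = 8
D (Max): max(13, 3, 11) = 13
Root (Min): min(6.33, 8, 13) = 6.33

6.33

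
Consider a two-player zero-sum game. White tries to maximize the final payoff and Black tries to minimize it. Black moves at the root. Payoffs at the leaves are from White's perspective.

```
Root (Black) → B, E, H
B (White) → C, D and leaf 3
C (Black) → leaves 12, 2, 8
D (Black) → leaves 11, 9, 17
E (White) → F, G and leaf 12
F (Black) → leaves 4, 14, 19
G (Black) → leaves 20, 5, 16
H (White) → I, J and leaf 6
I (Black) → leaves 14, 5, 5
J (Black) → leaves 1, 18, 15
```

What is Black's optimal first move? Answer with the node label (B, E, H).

H

C (Black): min(12, 2, 8) = 2
D (Black): min(11, 9, 17) = 9
B (White): max(2, 9, 3) = 9
F (Black): min(4, 14, 19) = 4
G (Black): min(20, 5, 16) = 5
E (White): max(4, 5, 12) = 12
I (Black): min(14, 5, 5) = 5
J (Black): min(1, 18, 15) = 1
H (White): max(5, 1, 6) = 6
Root (Black): min(9, 12, 6) = 6
Black picks the child with the lowest value: H (value 6).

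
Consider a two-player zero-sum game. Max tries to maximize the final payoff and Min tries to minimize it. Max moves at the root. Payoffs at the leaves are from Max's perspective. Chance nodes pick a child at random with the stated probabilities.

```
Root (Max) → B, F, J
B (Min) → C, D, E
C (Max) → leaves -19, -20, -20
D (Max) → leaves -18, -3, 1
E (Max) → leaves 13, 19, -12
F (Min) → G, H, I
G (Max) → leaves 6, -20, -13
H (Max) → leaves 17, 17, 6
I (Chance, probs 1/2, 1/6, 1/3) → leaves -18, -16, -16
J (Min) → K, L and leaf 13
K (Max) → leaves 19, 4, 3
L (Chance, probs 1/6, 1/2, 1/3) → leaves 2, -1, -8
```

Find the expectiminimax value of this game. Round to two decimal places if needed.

C (Max): max(-19, -20, -20) = -19
D (Max): max(-18, -3, 1) = 1
E (Max): max(13, 19, -12) = 19
B (Min): min(-19, 1, 19) = -19
G (Max): max(6, -20, -13) = 6
H (Max): max(17, 17, 6) = 17
I (Chance): 1/2·-18 + 1/6·-16 + 1/3·-16 = -17
F (Min): min(6, 17, -17) = -17
K (Max): max(19, 4, 3) = 19
L (Chance): 1/6·2 + 1/2·-1 + 1/3·-8 = -2.83
J (Min): min(19, -2.83, 13) = -2.83
Root (Max): max(-19, -17, -2.83) = -2.83

-2.83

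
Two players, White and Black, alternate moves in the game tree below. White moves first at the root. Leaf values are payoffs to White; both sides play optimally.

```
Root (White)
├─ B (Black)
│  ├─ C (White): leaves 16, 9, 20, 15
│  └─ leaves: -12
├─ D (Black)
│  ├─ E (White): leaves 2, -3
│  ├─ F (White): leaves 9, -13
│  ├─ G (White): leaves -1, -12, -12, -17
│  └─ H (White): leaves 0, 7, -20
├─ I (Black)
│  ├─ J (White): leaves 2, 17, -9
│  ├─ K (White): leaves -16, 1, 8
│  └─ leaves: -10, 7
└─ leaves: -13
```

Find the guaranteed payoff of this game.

-1

C (White): max(16, 9, 20, 15) = 20
B (Black): min(20, -12) = -12
E (White): max(2, -3) = 2
F (White): max(9, -13) = 9
G (White): max(-1, -12, -12, -17) = -1
H (White): max(0, 7, -20) = 7
D (Black): min(2, 9, -1, 7) = -1
J (White): max(2, 17, -9) = 17
K (White): max(-16, 1, 8) = 8
I (Black): min(17, 8, -10, 7) = -10
Root (White): max(-12, -1, -10, -13) = -1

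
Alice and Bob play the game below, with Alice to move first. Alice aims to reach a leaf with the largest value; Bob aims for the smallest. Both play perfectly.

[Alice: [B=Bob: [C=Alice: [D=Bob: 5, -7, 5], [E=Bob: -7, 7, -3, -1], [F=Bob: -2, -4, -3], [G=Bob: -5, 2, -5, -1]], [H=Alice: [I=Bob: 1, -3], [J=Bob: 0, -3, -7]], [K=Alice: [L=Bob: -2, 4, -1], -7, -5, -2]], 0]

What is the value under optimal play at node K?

-2

L: min(-2, 4, -1) = -2
K: max(-2, -7, -5, -2) = -2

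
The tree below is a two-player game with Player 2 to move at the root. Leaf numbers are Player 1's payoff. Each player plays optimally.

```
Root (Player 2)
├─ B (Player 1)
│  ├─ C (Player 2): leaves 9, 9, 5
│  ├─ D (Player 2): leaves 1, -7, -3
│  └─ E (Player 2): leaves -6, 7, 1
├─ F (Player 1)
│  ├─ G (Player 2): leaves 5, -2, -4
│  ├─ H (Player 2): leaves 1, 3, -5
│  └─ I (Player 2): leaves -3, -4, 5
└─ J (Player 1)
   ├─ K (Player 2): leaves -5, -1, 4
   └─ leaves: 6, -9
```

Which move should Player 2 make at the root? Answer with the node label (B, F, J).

F

C (Player 2): min(9, 9, 5) = 5
D (Player 2): min(1, -7, -3) = -7
E (Player 2): min(-6, 7, 1) = -6
B (Player 1): max(5, -7, -6) = 5
G (Player 2): min(5, -2, -4) = -4
H (Player 2): min(1, 3, -5) = -5
I (Player 2): min(-3, -4, 5) = -4
F (Player 1): max(-4, -5, -4) = -4
K (Player 2): min(-5, -1, 4) = -5
J (Player 1): max(-5, 6, -9) = 6
Root (Player 2): min(5, -4, 6) = -4
Player 2 picks the child with the lowest value: F (value -4).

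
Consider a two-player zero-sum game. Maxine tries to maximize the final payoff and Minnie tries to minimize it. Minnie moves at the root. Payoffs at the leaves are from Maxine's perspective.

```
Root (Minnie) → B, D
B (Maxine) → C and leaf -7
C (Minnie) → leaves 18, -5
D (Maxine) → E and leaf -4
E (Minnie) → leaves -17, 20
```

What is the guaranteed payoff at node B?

-5

C: min(18, -5) = -5
B: max(-5, -7) = -5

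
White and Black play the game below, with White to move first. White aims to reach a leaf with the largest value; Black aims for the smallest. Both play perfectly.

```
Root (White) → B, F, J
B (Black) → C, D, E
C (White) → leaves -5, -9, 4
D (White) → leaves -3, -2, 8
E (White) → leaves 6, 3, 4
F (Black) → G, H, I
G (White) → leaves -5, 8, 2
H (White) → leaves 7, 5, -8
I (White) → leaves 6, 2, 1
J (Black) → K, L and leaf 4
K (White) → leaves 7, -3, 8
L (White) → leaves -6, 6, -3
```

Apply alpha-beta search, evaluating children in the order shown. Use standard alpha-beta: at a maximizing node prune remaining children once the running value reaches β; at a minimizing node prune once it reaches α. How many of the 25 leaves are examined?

C [α=-∞,β=+∞]: v=4
D [α=-∞,β=4]: v=8
E [α=-∞,β=4]: v=6 after child 1 ≥ β → β-cutoff, skip 2
B [α=-∞,β=+∞]: v=4
G [α=4,β=+∞]: v=8
H [α=4,β=8]: v=7
I [α=4,β=7]: v=6
F [α=4,β=+∞]: v=6
K [α=6,β=+∞]: v=8
L [α=6,β=8]: v=6
J [α=6,β=+∞]: v=6 after child 2 ≤ α → α-cutoff, skip 1
Root [α=-∞,β=+∞]: v=6
Leaves evaluated: 22 of 25.

22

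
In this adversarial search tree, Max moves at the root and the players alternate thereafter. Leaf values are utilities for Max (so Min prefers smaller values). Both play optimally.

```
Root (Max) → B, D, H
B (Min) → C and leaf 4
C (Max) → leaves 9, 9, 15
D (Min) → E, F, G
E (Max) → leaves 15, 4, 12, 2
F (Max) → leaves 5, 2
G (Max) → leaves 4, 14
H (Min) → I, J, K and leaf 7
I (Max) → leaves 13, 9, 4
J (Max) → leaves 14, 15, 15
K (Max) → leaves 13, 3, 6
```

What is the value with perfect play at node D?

5

E: max(15, 4, 12, 2) = 15
F: max(5, 2) = 5
G: max(4, 14) = 14
D: min(15, 5, 14) = 5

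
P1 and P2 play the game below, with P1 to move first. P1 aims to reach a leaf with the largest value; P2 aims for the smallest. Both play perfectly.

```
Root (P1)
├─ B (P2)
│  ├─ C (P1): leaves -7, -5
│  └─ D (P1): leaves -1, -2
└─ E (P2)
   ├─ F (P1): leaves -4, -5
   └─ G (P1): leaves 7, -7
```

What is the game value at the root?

-4

C (P1): max(-7, -5) = -5
D (P1): max(-1, -2) = -1
B (P2): min(-5, -1) = -5
F (P1): max(-4, -5) = -4
G (P1): max(7, -7) = 7
E (P2): min(-4, 7) = -4
Root (P1): max(-5, -4) = -4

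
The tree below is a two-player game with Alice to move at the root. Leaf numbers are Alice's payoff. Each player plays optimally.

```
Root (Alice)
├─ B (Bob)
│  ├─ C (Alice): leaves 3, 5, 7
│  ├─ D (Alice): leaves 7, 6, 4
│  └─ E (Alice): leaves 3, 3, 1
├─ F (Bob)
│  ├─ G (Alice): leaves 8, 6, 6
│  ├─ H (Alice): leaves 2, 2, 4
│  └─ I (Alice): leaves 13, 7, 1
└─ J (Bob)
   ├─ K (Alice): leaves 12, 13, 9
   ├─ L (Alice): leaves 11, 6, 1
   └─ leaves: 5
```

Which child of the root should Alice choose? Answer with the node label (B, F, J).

C (Alice): max(3, 5, 7) = 7
D (Alice): max(7, 6, 4) = 7
E (Alice): max(3, 3, 1) = 3
B (Bob): min(7, 7, 3) = 3
G (Alice): max(8, 6, 6) = 8
H (Alice): max(2, 2, 4) = 4
I (Alice): max(13, 7, 1) = 13
F (Bob): min(8, 4, 13) = 4
K (Alice): max(12, 13, 9) = 13
L (Alice): max(11, 6, 1) = 11
J (Bob): min(13, 11, 5) = 5
Root (Alice): max(3, 4, 5) = 5
Alice picks the child with the highest value: J (value 5).

J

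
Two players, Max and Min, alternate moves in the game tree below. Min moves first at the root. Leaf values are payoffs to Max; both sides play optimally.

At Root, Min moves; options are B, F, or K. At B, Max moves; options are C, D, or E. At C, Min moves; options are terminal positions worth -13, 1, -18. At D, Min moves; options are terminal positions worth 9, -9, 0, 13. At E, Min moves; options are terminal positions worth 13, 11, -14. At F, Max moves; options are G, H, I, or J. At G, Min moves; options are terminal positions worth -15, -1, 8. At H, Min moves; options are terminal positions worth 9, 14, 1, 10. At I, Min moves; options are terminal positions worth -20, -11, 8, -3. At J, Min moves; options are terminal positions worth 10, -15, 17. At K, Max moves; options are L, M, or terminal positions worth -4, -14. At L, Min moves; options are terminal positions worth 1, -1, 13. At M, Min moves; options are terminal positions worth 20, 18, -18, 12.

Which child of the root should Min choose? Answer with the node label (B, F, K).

C (Min): min(-13, 1, -18) = -18
D (Min): min(9, -9, 0, 13) = -9
E (Min): min(13, 11, -14) = -14
B (Max): max(-18, -9, -14) = -9
G (Min): min(-15, -1, 8) = -15
H (Min): min(9, 14, 1, 10) = 1
I (Min): min(-20, -11, 8, -3) = -20
J (Min): min(10, -15, 17) = -15
F (Max): max(-15, 1, -20, -15) = 1
L (Min): min(1, -1, 13) = -1
M (Min): min(20, 18, -18, 12) = -18
K (Max): max(-1, -18, -4, -14) = -1
Root (Min): min(-9, 1, -1) = -9
Min picks the child with the lowest value: B (value -9).

B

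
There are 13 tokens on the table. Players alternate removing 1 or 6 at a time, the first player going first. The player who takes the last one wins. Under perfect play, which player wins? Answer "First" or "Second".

Compute winning (W) and losing (L) positions by backward induction:
i:   0  1  2  3  4  5  6  7  8  9 10 11 12 13
     L  W  L  W  L  W  W  L  W  L  W  L  W  W
Position 13 is W, so the first player wins.

First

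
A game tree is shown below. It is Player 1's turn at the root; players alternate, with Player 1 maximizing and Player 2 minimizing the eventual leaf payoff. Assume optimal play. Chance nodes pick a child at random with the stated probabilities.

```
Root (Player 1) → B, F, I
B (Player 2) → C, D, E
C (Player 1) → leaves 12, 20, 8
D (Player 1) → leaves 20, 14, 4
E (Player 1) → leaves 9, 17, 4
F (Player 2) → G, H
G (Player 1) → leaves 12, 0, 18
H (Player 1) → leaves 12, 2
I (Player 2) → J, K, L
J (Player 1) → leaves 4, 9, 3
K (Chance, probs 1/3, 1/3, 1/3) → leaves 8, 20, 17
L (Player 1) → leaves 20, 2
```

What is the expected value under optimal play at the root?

C (Player 1): max(12, 20, 8) = 20
D (Player 1): max(20, 14, 4) = 20
E (Player 1): max(9, 17, 4) = 17
B (Player 2): min(20, 20, 17) = 17
G (Player 1): max(12, 0, 18) = 18
H (Player 1): max(12, 2) = 12
F (Player 2): min(18, 12) = 12
J (Player 1): max(4, 9, 3) = 9
K (Chance): 1/3·8 + 1/3·20 + 1/3·17 = 15
L (Player 1): max(20, 2) = 20
I (Player 2): min(9, 15, 20) = 9
Root (Player 1): max(17, 12, 9) = 17

17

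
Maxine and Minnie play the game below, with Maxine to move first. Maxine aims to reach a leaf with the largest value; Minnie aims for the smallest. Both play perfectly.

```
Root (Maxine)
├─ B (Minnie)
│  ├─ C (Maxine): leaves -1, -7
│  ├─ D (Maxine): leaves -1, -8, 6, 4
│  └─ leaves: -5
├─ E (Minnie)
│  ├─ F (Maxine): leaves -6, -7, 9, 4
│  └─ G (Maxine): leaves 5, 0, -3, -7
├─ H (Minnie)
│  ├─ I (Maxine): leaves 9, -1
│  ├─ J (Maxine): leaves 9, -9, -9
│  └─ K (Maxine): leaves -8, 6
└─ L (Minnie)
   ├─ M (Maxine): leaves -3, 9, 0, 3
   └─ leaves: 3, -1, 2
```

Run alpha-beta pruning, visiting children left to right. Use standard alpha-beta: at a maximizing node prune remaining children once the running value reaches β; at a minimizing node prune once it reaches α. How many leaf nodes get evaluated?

C [α=-∞,β=+∞]: v=-1
D [α=-∞,β=-1]: v=-1 after child 1 ≥ β → β-cutoff, skip 3
B [α=-∞,β=+∞]: v=-5
F [α=-5,β=+∞]: v=9
G [α=-5,β=9]: v=5
E [α=-5,β=+∞]: v=5
I [α=5,β=+∞]: v=9
J [α=5,β=9]: v=9 after child 1 ≥ β → β-cutoff, skip 2
K [α=5,β=9]: v=6
H [α=5,β=+∞]: v=6
M [α=6,β=+∞]: v=9
L [α=6,β=+∞]: v=3 after child 2 ≤ α → α-cutoff, skip 2
Root [α=-∞,β=+∞]: v=6
Leaves evaluated: 22 of 29.

22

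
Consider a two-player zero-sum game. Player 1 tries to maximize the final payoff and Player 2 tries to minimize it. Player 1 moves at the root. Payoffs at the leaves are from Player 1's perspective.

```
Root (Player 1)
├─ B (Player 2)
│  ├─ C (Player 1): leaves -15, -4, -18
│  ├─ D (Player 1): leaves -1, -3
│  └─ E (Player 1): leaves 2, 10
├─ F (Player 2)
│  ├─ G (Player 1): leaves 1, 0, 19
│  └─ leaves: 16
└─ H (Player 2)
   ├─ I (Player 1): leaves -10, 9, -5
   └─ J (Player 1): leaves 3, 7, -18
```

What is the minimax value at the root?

C (Player 1): max(-15, -4, -18) = -4
D (Player 1): max(-1, -3) = -1
E (Player 1): max(2, 10) = 10
B (Player 2): min(-4, -1, 10) = -4
G (Player 1): max(1, 0, 19) = 19
F (Player 2): min(19, 16) = 16
I (Player 1): max(-10, 9, -5) = 9
J (Player 1): max(3, 7, -18) = 7
H (Player 2): min(9, 7) = 7
Root (Player 1): max(-4, 16, 7) = 16

16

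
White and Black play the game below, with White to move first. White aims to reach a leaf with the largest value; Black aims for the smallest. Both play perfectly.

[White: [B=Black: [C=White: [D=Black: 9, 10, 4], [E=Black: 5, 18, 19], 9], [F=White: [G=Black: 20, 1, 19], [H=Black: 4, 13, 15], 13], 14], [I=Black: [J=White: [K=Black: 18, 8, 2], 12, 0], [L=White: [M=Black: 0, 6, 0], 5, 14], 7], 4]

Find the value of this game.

9

D (Black): min(9, 10, 4) = 4
E (Black): min(5, 18, 19) = 5
C (White): max(4, 5, 9) = 9
G (Black): min(20, 1, 19) = 1
H (Black): min(4, 13, 15) = 4
F (White): max(1, 4, 13) = 13
B (Black): min(9, 13, 14) = 9
K (Black): min(18, 8, 2) = 2
J (White): max(2, 12, 0) = 12
M (Black): min(0, 6, 0) = 0
L (White): max(0, 5, 14) = 14
I (Black): min(12, 14, 7) = 7
Root (White): max(9, 7, 4) = 9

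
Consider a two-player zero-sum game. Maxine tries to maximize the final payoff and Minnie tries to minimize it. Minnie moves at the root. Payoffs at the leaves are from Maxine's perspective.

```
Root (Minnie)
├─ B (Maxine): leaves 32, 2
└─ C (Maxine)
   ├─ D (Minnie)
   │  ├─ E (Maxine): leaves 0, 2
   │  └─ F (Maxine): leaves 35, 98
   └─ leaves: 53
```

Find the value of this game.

32

B (Maxine): max(32, 2) = 32
E (Maxine): max(0, 2) = 2
F (Maxine): max(35, 98) = 98
D (Minnie): min(2, 98) = 2
C (Maxine): max(2, 53) = 53
Root (Minnie): min(32, 53) = 32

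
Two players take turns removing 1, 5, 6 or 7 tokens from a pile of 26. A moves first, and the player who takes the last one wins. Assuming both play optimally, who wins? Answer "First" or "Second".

Second

W/L table (W = player to move can force a win):
i:   0  1  2  3  4  5  6  7  8  9 10 11 12 13 14 15 16 17 18 19 20 21 22 23 24 25 26
     L  W  L  W  L  W  W  W  W  W  W  W  L  W  L  W  L  W  W  W  W  W  W  W  L  W  L
Position 26 is L, so the second player wins.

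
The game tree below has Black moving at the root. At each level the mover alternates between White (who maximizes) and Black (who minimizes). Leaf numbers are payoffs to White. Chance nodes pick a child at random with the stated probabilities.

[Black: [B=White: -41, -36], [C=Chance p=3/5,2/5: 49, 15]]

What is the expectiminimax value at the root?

-36

B (White): max(-41, -36) = -36
C (Chance): 3/5·49 + 2/5·15 = 35.4
Root (Black): min(-36, 35.4) = -36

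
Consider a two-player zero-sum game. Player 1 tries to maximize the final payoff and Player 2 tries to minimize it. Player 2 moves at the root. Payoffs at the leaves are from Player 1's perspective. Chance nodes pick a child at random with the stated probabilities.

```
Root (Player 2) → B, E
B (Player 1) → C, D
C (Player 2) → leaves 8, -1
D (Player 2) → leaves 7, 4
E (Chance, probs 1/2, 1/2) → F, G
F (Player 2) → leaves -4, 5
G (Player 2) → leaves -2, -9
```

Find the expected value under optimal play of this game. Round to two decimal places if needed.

-6.5

C (Player 2): min(8, -1) = -1
D (Player 2): min(7, 4) = 4
B (Player 1): max(-1, 4) = 4
F (Player 2): min(-4, 5) = -4
G (Player 2): min(-2, -9) = -9
E (Chance): 1/2·-4 + 1/2·-9 = -6.5
Root (Player 2): min(4, -6.5) = -6.5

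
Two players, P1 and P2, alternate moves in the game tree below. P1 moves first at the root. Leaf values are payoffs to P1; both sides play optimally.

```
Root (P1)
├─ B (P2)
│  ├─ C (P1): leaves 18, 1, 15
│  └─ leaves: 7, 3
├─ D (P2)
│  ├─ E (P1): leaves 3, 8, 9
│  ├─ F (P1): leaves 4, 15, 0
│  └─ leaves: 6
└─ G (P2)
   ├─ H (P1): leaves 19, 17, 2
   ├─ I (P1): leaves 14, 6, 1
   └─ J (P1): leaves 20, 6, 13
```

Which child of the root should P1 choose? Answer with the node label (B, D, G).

G

C (P1): max(18, 1, 15) = 18
B (P2): min(18, 7, 3) = 3
E (P1): max(3, 8, 9) = 9
F (P1): max(4, 15, 0) = 15
D (P2): min(9, 15, 6) = 6
H (P1): max(19, 17, 2) = 19
I (P1): max(14, 6, 1) = 14
J (P1): max(20, 6, 13) = 20
G (P2): min(19, 14, 20) = 14
Root (P1): max(3, 6, 14) = 14
P1 picks the child with the highest value: G (value 14).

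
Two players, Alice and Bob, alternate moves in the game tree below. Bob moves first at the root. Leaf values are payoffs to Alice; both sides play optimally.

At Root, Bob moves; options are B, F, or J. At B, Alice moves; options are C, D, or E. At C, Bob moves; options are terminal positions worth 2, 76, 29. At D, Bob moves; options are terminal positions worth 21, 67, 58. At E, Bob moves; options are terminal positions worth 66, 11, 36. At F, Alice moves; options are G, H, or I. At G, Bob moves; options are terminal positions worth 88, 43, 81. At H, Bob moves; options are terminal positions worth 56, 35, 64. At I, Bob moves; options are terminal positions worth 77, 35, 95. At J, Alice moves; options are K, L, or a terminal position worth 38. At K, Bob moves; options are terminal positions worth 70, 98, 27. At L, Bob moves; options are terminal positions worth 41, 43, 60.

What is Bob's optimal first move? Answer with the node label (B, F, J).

C (Bob): min(2, 76, 29) = 2
D (Bob): min(21, 67, 58) = 21
E (Bob): min(66, 11, 36) = 11
B (Alice): max(2, 21, 11) = 21
G (Bob): min(88, 43, 81) = 43
H (Bob): min(56, 35, 64) = 35
I (Bob): min(77, 35, 95) = 35
F (Alice): max(43, 35, 35) = 43
K (Bob): min(70, 98, 27) = 27
L (Bob): min(41, 43, 60) = 41
J (Alice): max(27, 41, 38) = 41
Root (Bob): min(21, 43, 41) = 21
Bob picks the child with the lowest value: B (value 21).

B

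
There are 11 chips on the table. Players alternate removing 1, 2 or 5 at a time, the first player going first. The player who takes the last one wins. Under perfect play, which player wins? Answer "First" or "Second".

Positions where the player to move wins (W) vs loses (L):
i:   0  1  2  3  4  5  6  7  8  9 10 11
     L  W  W  L  W  W  L  W  W  L  W  W
Position 11 is W, so the first player wins.

First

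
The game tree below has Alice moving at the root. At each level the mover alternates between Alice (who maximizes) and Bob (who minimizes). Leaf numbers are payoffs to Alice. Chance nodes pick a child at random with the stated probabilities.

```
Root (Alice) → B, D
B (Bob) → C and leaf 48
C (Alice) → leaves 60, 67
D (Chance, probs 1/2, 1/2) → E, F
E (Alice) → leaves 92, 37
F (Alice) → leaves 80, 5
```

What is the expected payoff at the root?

C (Alice): max(60, 67) = 67
B (Bob): min(67, 48) = 48
E (Alice): max(92, 37) = 92
F (Alice): max(80, 5) = 80
D (Chance): 1/2·92 + 1/2·80 = 86
Root (Alice): max(48, 86) = 86

86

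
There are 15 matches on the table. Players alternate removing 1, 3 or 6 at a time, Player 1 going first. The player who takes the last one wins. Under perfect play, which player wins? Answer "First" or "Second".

First

Mark each pile size as W (mover wins) or L (mover loses):
i:   0  1  2  3  4  5  6  7  8  9 10 11 12 13 14 15
     L  W  L  W  L  W  W  W  W  L  W  L  W  L  W  W
Position 15 is W, so the first player wins.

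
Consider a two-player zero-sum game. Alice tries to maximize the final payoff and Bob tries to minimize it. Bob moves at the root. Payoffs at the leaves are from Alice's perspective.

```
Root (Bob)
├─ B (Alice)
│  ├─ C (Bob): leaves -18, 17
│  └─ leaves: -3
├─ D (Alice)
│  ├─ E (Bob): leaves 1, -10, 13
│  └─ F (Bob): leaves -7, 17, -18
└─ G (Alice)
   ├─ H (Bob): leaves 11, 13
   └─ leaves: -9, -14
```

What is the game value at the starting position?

C (Bob): min(-18, 17) = -18
B (Alice): max(-18, -3) = -3
E (Bob): min(1, -10, 13) = -10
F (Bob): min(-7, 17, -18) = -18
D (Alice): max(-10, -18) = -10
H (Bob): min(11, 13) = 11
G (Alice): max(11, -9, -14) = 11
Root (Bob): min(-3, -10, 11) = -10

-10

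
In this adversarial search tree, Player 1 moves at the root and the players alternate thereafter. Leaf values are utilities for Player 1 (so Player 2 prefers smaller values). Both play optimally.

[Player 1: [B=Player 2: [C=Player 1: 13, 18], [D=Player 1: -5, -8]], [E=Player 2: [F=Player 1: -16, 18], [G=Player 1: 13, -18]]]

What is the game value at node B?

-5

C: max(13, 18) = 18
D: max(-5, -8) = -5
B: min(18, -5) = -5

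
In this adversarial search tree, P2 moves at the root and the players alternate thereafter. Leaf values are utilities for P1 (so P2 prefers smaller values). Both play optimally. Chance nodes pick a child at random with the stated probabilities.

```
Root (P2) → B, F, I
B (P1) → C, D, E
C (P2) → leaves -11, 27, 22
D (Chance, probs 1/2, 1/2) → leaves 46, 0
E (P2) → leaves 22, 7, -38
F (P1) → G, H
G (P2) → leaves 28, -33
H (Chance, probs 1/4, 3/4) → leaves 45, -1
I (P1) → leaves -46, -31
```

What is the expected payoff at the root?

-31

C (P2): min(-11, 27, 22) = -11
D (Chance): 1/2·46 + 1/2·0 = 23
E (P2): min(22, 7, -38) = -38
B (P1): max(-11, 23, -38) = 23
G (P2): min(28, -33) = -33
H (Chance): 1/4·45 + 3/4·-1 = 10.5
F (P1): max(-33, 10.5) = 10.5
I (P1): max(-46, -31) = -31
Root (P2): min(23, 10.5, -31) = -31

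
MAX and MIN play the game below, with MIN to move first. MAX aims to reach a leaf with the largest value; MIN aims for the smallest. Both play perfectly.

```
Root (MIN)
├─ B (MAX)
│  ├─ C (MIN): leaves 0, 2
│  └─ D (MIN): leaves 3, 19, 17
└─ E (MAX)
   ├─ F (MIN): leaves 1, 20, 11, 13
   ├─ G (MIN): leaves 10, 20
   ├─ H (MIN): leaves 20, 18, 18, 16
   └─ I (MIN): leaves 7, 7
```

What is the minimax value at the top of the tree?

3

C (MIN): min(0, 2) = 0
D (MIN): min(3, 19, 17) = 3
B (MAX): max(0, 3) = 3
F (MIN): min(1, 20, 11, 13) = 1
G (MIN): min(10, 20) = 10
H (MIN): min(20, 18, 18, 16) = 16
I (MIN): min(7, 7) = 7
E (MAX): max(1, 10, 16, 7) = 16
Root (MIN): min(3, 16) = 3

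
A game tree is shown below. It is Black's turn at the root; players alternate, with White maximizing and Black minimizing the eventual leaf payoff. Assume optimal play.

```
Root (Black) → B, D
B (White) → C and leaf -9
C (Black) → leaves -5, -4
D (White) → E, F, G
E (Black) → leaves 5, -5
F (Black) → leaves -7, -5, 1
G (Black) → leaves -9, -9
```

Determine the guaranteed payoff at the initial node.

C (Black): min(-5, -4) = -5
B (White): max(-5, -9) = -5
E (Black): min(5, -5) = -5
F (Black): min(-7, -5, 1) = -7
G (Black): min(-9, -9) = -9
D (White): max(-5, -7, -9) = -5
Root (Black): min(-5, -5) = -5

-5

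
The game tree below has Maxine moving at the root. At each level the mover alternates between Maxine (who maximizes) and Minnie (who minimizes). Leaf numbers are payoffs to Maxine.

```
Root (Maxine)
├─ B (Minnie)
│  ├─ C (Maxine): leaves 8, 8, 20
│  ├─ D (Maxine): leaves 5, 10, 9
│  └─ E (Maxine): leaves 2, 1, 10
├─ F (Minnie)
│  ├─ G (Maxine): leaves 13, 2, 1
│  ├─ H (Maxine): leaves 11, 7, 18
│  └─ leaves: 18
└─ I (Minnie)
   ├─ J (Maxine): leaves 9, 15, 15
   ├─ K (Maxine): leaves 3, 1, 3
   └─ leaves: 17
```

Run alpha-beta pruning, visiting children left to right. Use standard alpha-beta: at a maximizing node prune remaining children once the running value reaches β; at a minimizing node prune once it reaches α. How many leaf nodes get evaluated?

C [α=-∞,β=+∞]: v=20
D [α=-∞,β=20]: v=10
E [α=-∞,β=10]: v=10
B [α=-∞,β=+∞]: v=10
G [α=10,β=+∞]: v=13
H [α=10,β=13]: v=18
F [α=10,β=+∞]: v=13
J [α=13,β=+∞]: v=15
K [α=13,β=15]: v=3
I [α=13,β=+∞]: v=3 after child 2 ≤ α → α-cutoff, skip 1
Root [α=-∞,β=+∞]: v=13
Leaves evaluated: 22 of 23.

22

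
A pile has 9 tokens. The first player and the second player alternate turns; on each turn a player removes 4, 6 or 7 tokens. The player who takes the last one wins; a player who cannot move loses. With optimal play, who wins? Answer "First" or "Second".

Positions where the player to move wins (W) vs loses (L):
i:   0  1  2  3  4  5  6  7  8  9
     L  L  L  L  W  W  W  W  W  W
Position 9 is W, so the first player wins.

First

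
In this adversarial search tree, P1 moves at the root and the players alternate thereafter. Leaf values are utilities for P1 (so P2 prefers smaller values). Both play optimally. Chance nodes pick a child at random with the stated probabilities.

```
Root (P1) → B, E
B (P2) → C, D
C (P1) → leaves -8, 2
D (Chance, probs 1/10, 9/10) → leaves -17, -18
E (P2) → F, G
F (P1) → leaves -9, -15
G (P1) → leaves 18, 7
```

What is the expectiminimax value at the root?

C (P1): max(-8, 2) = 2
D (Chance): 1/10·-17 + 9/10·-18 = -17.9
B (P2): min(2, -17.9) = -17.9
F (P1): max(-9, -15) = -9
G (P1): max(18, 7) = 18
E (P2): min(-9, 18) = -9
Root (P1): max(-17.9, -9) = -9

-9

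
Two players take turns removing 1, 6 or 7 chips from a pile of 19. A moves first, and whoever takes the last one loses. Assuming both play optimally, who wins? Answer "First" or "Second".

First

W/L table (W = player to move can force a win):
i:   0  1  2  3  4  5  6  7  8  9 10 11 12 13 14 15 16 17 18 19
     W  L  W  L  W  L  W  W  W  W  W  W  W  L  W  L  W  L  W  W
Position 19 is W, so the first player wins.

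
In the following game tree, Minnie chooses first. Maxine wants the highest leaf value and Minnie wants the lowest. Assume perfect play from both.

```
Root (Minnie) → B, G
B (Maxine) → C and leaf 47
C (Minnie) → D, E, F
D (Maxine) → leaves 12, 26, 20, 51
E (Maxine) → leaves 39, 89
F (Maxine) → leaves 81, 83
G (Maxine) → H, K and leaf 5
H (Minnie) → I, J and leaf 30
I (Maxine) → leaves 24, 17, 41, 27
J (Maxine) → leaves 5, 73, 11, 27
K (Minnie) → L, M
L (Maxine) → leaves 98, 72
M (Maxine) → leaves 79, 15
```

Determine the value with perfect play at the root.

51

D (Maxine): max(12, 26, 20, 51) = 51
E (Maxine): max(39, 89) = 89
F (Maxine): max(81, 83) = 83
C (Minnie): min(51, 89, 83) = 51
B (Maxine): max(51, 47) = 51
I (Maxine): max(24, 17, 41, 27) = 41
J (Maxine): max(5, 73, 11, 27) = 73
H (Minnie): min(41, 73, 30) = 30
L (Maxine): max(98, 72) = 98
M (Maxine): max(79, 15) = 79
K (Minnie): min(98, 79) = 79
G (Maxine): max(30, 79, 5) = 79
Root (Minnie): min(51, 79) = 51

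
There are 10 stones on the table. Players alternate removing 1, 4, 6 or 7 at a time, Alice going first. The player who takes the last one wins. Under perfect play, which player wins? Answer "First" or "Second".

W/L table (W = player to move can force a win):
i:   0  1  2  3  4  5  6  7  8  9 10
     L  W  L  W  W  L  W  W  W  W  L
Position 10 is L, so the second player wins.

Second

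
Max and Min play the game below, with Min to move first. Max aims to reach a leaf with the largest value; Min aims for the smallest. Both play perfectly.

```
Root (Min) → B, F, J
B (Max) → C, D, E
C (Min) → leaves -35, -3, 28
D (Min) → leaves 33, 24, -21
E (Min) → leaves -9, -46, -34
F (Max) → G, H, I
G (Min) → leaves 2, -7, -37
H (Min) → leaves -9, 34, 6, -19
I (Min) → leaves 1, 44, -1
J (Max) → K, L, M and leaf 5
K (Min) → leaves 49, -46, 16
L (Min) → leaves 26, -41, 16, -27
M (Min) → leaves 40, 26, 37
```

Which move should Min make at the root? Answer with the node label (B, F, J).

C (Min): min(-35, -3, 28) = -35
D (Min): min(33, 24, -21) = -21
E (Min): min(-9, -46, -34) = -46
B (Max): max(-35, -21, -46) = -21
G (Min): min(2, -7, -37) = -37
H (Min): min(-9, 34, 6, -19) = -19
I (Min): min(1, 44, -1) = -1
F (Max): max(-37, -19, -1) = -1
K (Min): min(49, -46, 16) = -46
L (Min): min(26, -41, 16, -27) = -41
M (Min): min(40, 26, 37) = 26
J (Max): max(-46, -41, 26, 5) = 26
Root (Min): min(-21, -1, 26) = -21
Min picks the child with the lowest value: B (value -21).

B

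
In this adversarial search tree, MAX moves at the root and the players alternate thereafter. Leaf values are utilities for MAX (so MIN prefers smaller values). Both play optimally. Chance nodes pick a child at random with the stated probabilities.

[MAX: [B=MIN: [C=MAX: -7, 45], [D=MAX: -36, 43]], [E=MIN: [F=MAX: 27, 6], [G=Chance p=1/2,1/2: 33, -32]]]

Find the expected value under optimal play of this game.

43

C (MAX): max(-7, 45) = 45
D (MAX): max(-36, 43) = 43
B (MIN): min(45, 43) = 43
F (MAX): max(27, 6) = 27
G (Chance): 1/2·33 + 1/2·-32 = 0.5
E (MIN): min(27, 0.5) = 0.5
Root (MAX): max(43, 0.5) = 43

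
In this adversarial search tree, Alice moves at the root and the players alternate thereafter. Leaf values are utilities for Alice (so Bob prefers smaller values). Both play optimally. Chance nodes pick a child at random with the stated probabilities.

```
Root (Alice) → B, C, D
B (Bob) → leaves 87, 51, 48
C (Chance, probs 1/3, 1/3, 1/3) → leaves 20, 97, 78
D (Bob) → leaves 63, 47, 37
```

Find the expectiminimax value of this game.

B (Bob): min(87, 51, 48) = 48
C (Chance): 1/3·20 + 1/3·97 + 1/3·78 = 65
D (Bob): min(63, 47, 37) = 37
Root (Alice): max(48, 65, 37) = 65

65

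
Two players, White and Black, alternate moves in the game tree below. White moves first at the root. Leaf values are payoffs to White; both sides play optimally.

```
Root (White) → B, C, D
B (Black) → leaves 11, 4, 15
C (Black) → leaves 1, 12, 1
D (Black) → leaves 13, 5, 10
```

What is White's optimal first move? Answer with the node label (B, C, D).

B (Black): min(11, 4, 15) = 4
C (Black): min(1, 12, 1) = 1
D (Black): min(13, 5, 10) = 5
Root (White): max(4, 1, 5) = 5
White picks the child with the highest value: D (value 5).

D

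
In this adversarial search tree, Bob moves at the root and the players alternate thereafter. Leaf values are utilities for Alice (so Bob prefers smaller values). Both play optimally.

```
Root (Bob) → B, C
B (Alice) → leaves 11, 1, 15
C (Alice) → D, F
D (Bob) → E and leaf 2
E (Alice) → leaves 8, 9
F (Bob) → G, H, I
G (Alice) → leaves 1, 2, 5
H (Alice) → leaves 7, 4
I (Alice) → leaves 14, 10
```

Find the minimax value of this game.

B (Alice): max(11, 1, 15) = 15
E (Alice): max(8, 9) = 9
D (Bob): min(9, 2) = 2
G (Alice): max(1, 2, 5) = 5
H (Alice): max(7, 4) = 7
I (Alice): max(14, 10) = 14
F (Bob): min(5, 7, 14) = 5
C (Alice): max(2, 5) = 5
Root (Bob): min(15, 5) = 5

5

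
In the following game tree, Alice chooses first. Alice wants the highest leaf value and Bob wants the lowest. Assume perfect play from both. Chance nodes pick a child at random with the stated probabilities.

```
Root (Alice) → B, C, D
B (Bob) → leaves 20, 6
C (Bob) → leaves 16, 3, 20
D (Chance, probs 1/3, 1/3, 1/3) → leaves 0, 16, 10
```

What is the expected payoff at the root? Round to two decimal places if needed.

8.67

B (Bob): min(20, 6) = 6
C (Bob): min(16, 3, 20) = 3
D (Chance): 1/3·0 + 1/3·16 + 1/3·10 = 8.67
Root (Alice): max(6, 3, 8.67) = 8.67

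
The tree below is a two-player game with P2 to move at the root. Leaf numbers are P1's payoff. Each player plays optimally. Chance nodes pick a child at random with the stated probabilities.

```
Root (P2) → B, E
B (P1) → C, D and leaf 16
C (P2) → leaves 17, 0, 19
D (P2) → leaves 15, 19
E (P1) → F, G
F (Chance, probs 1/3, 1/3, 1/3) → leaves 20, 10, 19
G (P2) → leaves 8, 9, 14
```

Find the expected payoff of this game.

16

C (P2): min(17, 0, 19) = 0
D (P2): min(15, 19) = 15
B (P1): max(0, 15, 16) = 16
F (Chance): 1/3·20 + 1/3·10 + 1/3·19 = 16.33
G (P2): min(8, 9, 14) = 8
E (P1): max(16.33, 8) = 16.33
Root (P2): min(16, 16.33) = 16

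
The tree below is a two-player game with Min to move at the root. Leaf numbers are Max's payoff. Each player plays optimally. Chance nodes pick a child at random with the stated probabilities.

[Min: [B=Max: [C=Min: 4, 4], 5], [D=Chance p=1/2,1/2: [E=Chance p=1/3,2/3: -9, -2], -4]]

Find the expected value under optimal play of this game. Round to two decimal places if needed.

-4.17

C (Min): min(4, 4) = 4
B (Max): max(4, 5) = 5
E (Chance): 1/3·-9 + 2/3·-2 = -4.33
D (Chance): 1/2·-4.33 + 1/2·-4 = -4.17
Root (Min): min(5, -4.17) = -4.17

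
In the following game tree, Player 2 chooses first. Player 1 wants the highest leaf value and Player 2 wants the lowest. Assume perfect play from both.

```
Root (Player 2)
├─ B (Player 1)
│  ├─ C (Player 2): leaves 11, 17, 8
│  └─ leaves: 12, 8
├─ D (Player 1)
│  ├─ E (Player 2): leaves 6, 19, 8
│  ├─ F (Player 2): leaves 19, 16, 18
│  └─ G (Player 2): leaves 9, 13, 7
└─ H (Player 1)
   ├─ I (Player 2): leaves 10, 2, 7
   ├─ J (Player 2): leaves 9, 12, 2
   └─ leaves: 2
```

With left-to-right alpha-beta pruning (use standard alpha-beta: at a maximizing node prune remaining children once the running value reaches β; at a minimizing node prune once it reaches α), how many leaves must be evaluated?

C [α=-∞,β=+∞]: v=8
B [α=-∞,β=+∞]: v=12
E [α=-∞,β=12]: v=6
F [α=6,β=12]: v=16
D [α=-∞,β=12]: v=16 after child 2 ≥ β → β-cutoff, skip 1
I [α=-∞,β=12]: v=2
J [α=2,β=12]: v=2
H [α=-∞,β=12]: v=2
Root [α=-∞,β=+∞]: v=2
Leaves evaluated: 18 of 21.

18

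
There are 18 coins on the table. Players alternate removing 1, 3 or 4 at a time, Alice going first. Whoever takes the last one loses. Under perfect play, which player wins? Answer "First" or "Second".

Mark each pile size as W (mover wins) or L (mover loses):
i:   0  1  2  3  4  5  6  7  8  9 10 11 12 13 14 15 16 17 18
     W  L  W  L  W  W  W  W  L  W  L  W  W  W  W  L  W  L  W
Position 18 is W, so the first player wins.

First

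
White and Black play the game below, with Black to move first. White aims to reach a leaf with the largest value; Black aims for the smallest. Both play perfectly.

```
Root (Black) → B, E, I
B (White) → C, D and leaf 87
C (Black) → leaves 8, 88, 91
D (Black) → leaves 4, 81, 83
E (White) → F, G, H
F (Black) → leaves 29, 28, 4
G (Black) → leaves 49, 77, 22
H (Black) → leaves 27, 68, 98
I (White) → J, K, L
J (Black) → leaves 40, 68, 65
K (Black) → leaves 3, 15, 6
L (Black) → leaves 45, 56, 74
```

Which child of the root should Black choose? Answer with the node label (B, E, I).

E

C (Black): min(8, 88, 91) = 8
D (Black): min(4, 81, 83) = 4
B (White): max(8, 4, 87) = 87
F (Black): min(29, 28, 4) = 4
G (Black): min(49, 77, 22) = 22
H (Black): min(27, 68, 98) = 27
E (White): max(4, 22, 27) = 27
J (Black): min(40, 68, 65) = 40
K (Black): min(3, 15, 6) = 3
L (Black): min(45, 56, 74) = 45
I (White): max(40, 3, 45) = 45
Root (Black): min(87, 27, 45) = 27
Black picks the child with the lowest value: E (value 27).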